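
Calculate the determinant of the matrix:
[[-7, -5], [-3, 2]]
-29

For a 2×2 matrix [[a, b], [c, d]], det = ad - bc
det = (-7)(2) - (-5)(-3) = -14 - 15 = -29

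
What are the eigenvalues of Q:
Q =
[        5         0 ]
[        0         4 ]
λ = 4, 5

Solve det(Q - λI) = 0. For a 2×2 matrix the characteristic equation is λ² - (trace)λ + det = 0.
trace(Q) = a + d = 5 + 4 = 9.
det(Q) = a*d - b*c = (5)*(4) - (0)*(0) = 20 - 0 = 20.
Characteristic equation: λ² - (9)λ + (20) = 0.
Discriminant = (9)² - 4*(20) = 81 - 80 = 1.
λ = (9 ± √1) / 2 = (9 ± 1) / 2 = 4, 5.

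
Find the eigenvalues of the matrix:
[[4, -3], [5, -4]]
λ = -1 and λ = 1

Characteristic equation: det(A - λI) = 0
λ² - (trace)λ + (det) = 0
λ² - (0)λ + (-1) = 0
λ² - 0λ - 1 = 0
Solving: λ = -1, 1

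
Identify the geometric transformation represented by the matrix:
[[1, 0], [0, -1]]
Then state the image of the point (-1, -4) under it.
reflection across the x-axis; image of (-1, -4) is (-1, 4)

This is a symmetric orthogonal matrix with determinant -1, which characterizes a reflection in ℝ².
The matrix [[1, 0], [0, -1]] represents: reflection across the x-axis.
Applying it to (-1, -4): [1·-1 + 0·-4, 0·-1 + -1·-4] = (-1, 4).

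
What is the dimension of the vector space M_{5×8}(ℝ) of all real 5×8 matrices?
Dimension = 40

A real 5×8 matrix is determined by its 5·8 = 40 independent entries.
A standard basis is {E_ij : 1 ≤ i ≤ 5, 1 ≤ j ≤ 8}, where E_ij has a 1 in position (i, j) and 0 elsewhere — there are 40 such matrices, and they are linearly independent and span M_{5×8}(ℝ).
Therefore dim(M_{5×8}(ℝ)) = 40.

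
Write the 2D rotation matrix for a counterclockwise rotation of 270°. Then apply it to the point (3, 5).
R = [[0, 1], [-1, 0]]; R·(3, 5) = (5, -3)

Rotation matrix formula: R(θ) = [[cos θ, -sin θ], [sin θ, cos θ]]
For θ = 270°:
cos(270°) = 0
sin(270°) = -1
R = [[0, 1], [-1, 0]]
Apply to (3, 5): [0·3 + (1)·5, -1·3 + 0·5] = (5, -3)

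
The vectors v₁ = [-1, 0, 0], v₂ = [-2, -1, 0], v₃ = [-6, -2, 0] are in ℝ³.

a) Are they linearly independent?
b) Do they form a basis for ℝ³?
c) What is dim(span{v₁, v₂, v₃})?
Not independent, not a basis, dim(span) = 2

Check whether v₃ can be written as a linear combination of v₁ and v₂.
v₃ = (2)·v₁ + (2)·v₂ = [-6, -2, 0], so the three vectors are linearly dependent.
Thus they do not form a basis for ℝ³, and dim(span{v₁, v₂, v₃}) = 2 (spanned by v₁ and v₂).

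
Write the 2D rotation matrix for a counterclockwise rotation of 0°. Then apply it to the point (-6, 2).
R = [[1, 0], [0, 1]]; R·(-6, 2) = (-6, 2)

Rotation matrix formula: R(θ) = [[cos θ, -sin θ], [sin θ, cos θ]]
For θ = 0°:
cos(0°) = 1
sin(0°) = 0
R = [[1, 0], [0, 1]]
Apply to (-6, 2): [1·-6 + (0)·2, 0·-6 + 1·2] = (-6, 2)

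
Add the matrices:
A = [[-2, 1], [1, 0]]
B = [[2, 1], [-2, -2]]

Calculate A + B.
[[0, 2], [-1, -2]]

Add corresponding elements:
(-2)+(2)=0
(1)+(1)=2
(1)+(-2)=-1
(0)+(-2)=-2
A + B = [[0, 2], [-1, -2]]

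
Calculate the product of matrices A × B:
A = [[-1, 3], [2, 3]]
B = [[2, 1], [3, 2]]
[[7, 5], [13, 8]]

Matrix multiplication:
C[0][0] = -1×2 + 3×3 = 7
C[0][1] = -1×1 + 3×2 = 5
C[1][0] = 2×2 + 3×3 = 13
C[1][1] = 2×1 + 3×2 = 8
Result: [[7, 5], [13, 8]]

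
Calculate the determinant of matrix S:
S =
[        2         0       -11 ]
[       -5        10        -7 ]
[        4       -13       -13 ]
det(S) = -717

Expand along row 0 (cofactor expansion): det(S) = a*(e*i - f*h) - b*(d*i - f*g) + c*(d*h - e*g), where the 3×3 is [[a, b, c], [d, e, f], [g, h, i]].
Minor M_00 = (10)*(-13) - (-7)*(-13) = -130 - 91 = -221.
Minor M_01 = (-5)*(-13) - (-7)*(4) = 65 + 28 = 93.
Minor M_02 = (-5)*(-13) - (10)*(4) = 65 - 40 = 25.
det(S) = (2)*(-221) - (0)*(93) + (-11)*(25) = -442 + 0 - 275 = -717.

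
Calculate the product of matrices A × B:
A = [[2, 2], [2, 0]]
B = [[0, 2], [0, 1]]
[[0, 6], [0, 4]]

Matrix multiplication:
C[0][0] = 2×0 + 2×0 = 0
C[0][1] = 2×2 + 2×1 = 6
C[1][0] = 2×0 + 0×0 = 0
C[1][1] = 2×2 + 0×1 = 4
Result: [[0, 6], [0, 4]]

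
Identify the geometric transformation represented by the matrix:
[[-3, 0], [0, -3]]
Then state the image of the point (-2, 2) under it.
uniform scaling by factor -3; image of (-2, 2) is (6, -6)

This is a diagonal matrix with equal entries -3, so it scales both axes by the same factor -3.
The matrix [[-3, 0], [0, -3]] represents: uniform scaling by factor -3.
Applying it to (-2, 2): [-3·-2 + 0·2, 0·-2 + -3·2] = (6, -6).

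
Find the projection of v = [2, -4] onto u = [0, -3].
[0, -4]

The projection of v onto u is proj_u(v) = ((v·u) / (u·u)) · u.
v·u = (2)*(0) + (-4)*(-3) = 12.
u·u = (0)*(0) + (-3)*(-3) = 9.
coefficient = 12 / 9 = 4/3.
proj_u(v) = 4/3 · [0, -3] = [0, -4].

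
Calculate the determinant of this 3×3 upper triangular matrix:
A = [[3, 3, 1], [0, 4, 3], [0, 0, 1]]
12

The determinant of a triangular matrix is the product of its diagonal entries (the off-diagonal entries above the diagonal do not affect it).
det(A) = (3) * (4) * (1) = 12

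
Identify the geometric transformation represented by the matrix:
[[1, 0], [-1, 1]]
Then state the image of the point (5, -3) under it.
vertical shear with factor -1; image of (5, -3) is (5, -8)

The matrix [[1, 0], [k, 1]] sends (x, y) to (x, -1x + y), leaving the x-coordinate fixed: a vertical shear.
The matrix [[1, 0], [-1, 1]] represents: vertical shear with factor -1.
Applying it to (5, -3): [1·5 + 0·-3, -1·5 + 1·-3] = (5, -8).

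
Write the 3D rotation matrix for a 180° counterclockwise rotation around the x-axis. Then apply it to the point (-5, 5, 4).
R = [[1, 0, 0], [0, -1, 0], [0, 0, -1]]; R·(-5, 5, 4) = (-5, -5, -4)

Rotation matrix for 180° around x-axis:
cos(180°) = -1, sin(180°) = 0
R = [[1, 0, 0], [0, -1, 0], [0, 0, -1]]
Apply to (-5, 5, 4): R·[-5, 5, 4]ᵀ = (-5, -5, -4)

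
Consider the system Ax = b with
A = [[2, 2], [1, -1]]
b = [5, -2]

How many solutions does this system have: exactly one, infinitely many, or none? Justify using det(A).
Exactly one solution

Compute det(A) = (2)*(-1) - (2)*(1) = -4.
Because det(A) ≠ 0, A is invertible and Ax = b has a unique solution for every b (here x = A⁻¹ b).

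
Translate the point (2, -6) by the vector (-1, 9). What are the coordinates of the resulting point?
(1, 3)

Translation by (-1, 9):
x' = 2 + -1 = 1
y' = -6 + 9 = 3
Homogeneous matrix: [[1, 0, -1], [0, 1, 9], [0, 0, 1]]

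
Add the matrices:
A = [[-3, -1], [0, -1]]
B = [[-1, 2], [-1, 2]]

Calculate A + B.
[[-4, 1], [-1, 1]]

Add corresponding elements:
(-3)+(-1)=-4
(-1)+(2)=1
(0)+(-1)=-1
(-1)+(2)=1
A + B = [[-4, 1], [-1, 1]]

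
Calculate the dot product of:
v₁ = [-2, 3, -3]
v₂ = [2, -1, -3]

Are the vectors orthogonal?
2, No

The dot product is the sum of products of corresponding components.
v₁·v₂ = (-2)*(2) + (3)*(-1) + (-3)*(-3) = -4 - 3 + 9 = 2.
Two vectors are orthogonal iff their dot product is 0; here the dot product is 2, so the vectors are not orthogonal.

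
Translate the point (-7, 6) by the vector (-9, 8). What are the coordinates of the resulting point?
(-16, 14)

Translation by (-9, 8):
x' = -7 + -9 = -16
y' = 6 + 8 = 14
Homogeneous matrix: [[1, 0, -9], [0, 1, 8], [0, 0, 1]]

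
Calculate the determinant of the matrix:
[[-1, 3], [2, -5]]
-1

For a 2×2 matrix [[a, b], [c, d]], det = ad - bc
det = (-1)(-5) - (3)(2) = 5 - 6 = -1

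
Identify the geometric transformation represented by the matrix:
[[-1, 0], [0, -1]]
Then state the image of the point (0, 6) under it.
rotation by 180° (or reflection through origin); image of (0, 6) is (0, -6)

This matches the form [[cos θ, -sin θ], [sin θ, cos θ]] of a rotation matrix; reading off cos θ and sin θ gives the angle.
The matrix [[-1, 0], [0, -1]] represents: rotation by 180° (or reflection through origin).
Applying it to (0, 6): [-1·0 + 0·6, 0·0 + -1·6] = (0, -6).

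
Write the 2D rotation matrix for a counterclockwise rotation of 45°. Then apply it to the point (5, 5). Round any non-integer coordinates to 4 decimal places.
R = [[√2/2, -√2/2], [√2/2, √2/2]]; R·(5, 5) = (0.0000, 7.0711)

Rotation matrix formula: R(θ) = [[cos θ, -sin θ], [sin θ, cos θ]]
For θ = 45°:
cos(45°) = √2/2
sin(45°) = √2/2
R = [[√2/2, -√2/2], [√2/2, √2/2]]
Apply to (5, 5): [√2/2·5 + (-√2/2)·5, √2/2·5 + √2/2·5] = (0.0000, 7.0711)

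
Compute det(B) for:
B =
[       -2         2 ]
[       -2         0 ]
det(B) = 4

For a 2×2 matrix [[a, b], [c, d]], det = a*d - b*c.
det(B) = (-2)*(0) - (2)*(-2) = 0 + 4 = 4.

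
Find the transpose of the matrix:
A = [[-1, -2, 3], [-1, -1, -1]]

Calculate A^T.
[[-1, -1], [-2, -1], [3, -1]]

The transpose sends entry (i,j) to (j,i); rows become columns.
Row 0 of A: [-1, -2, 3] -> column 0 of A^T.
Row 1 of A: [-1, -1, -1] -> column 1 of A^T.
A^T = [[-1, -1], [-2, -1], [3, -1]]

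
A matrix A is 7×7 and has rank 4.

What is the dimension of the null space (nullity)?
3

The rank-nullity theorem for an m×n matrix states:
rank(A) + nullity(A) = n (the number of columns).
Here n = 7 and rank(A) = 4, so nullity(A) = 7 - 4 = 3.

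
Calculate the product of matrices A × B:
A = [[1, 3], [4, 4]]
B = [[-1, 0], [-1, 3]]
[[-4, 9], [-8, 12]]

Matrix multiplication:
C[0][0] = 1×-1 + 3×-1 = -4
C[0][1] = 1×0 + 3×3 = 9
C[1][0] = 4×-1 + 4×-1 = -8
C[1][1] = 4×0 + 4×3 = 12
Result: [[-4, 9], [-8, 12]]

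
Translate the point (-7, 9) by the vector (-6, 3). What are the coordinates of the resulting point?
(-13, 12)

Translation by (-6, 3):
x' = -7 + -6 = -13
y' = 9 + 3 = 12
Homogeneous matrix: [[1, 0, -6], [0, 1, 3], [0, 0, 1]]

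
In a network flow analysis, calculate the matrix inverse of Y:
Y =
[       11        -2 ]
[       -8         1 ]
det(Y) = -5
Y⁻¹ =
[     -1/5      -2/5 ]
[     -8/5     -11/5 ]

For a 2×2 matrix Y = [[a, b], [c, d]] with det(Y) ≠ 0, Y⁻¹ = (1/det(Y)) * [[d, -b], [-c, a]].
det(Y) = (11)*(1) - (-2)*(-8) = 11 - 16 = -5.
Y⁻¹ = (1/-5) * [[1, 2], [8, 11]].
Dividing each entry by -5 and reducing:
Y⁻¹ =
[     -1/5      -2/5 ]
[     -8/5     -11/5 ]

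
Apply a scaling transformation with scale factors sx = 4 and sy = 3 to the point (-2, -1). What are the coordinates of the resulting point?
(-8, -3)

Scaling matrix:
[[4, 0], [0, 3]]
Result: (-2 × 4, -1 × 3) = (-8, -3)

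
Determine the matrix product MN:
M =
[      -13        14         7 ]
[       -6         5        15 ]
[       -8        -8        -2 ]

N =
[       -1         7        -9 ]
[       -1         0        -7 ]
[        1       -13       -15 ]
MN =
[        6      -182       -86 ]
[       16      -237      -206 ]
[       14       -30       158 ]

Matrix multiplication: (MN)[i][j] = sum over k of M[i][k] * N[k][j].
  (MN)[0][0] = (-13)*(-1) + (14)*(-1) + (7)*(1) = 6
  (MN)[0][1] = (-13)*(7) + (14)*(0) + (7)*(-13) = -182
  (MN)[0][2] = (-13)*(-9) + (14)*(-7) + (7)*(-15) = -86
  (MN)[1][0] = (-6)*(-1) + (5)*(-1) + (15)*(1) = 16
  (MN)[1][1] = (-6)*(7) + (5)*(0) + (15)*(-13) = -237
  (MN)[1][2] = (-6)*(-9) + (5)*(-7) + (15)*(-15) = -206
  (MN)[2][0] = (-8)*(-1) + (-8)*(-1) + (-2)*(1) = 14
  (MN)[2][1] = (-8)*(7) + (-8)*(0) + (-2)*(-13) = -30
  (MN)[2][2] = (-8)*(-9) + (-8)*(-7) + (-2)*(-15) = 158
MN =
[        6      -182       -86 ]
[       16      -237      -206 ]
[       14       -30       158 ]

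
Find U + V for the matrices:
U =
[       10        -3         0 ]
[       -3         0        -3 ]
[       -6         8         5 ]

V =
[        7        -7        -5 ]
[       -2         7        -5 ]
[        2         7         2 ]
U + V =
[       17       -10        -5 ]
[       -5         7        -8 ]
[       -4        15         7 ]

Matrix addition is elementwise: (U+V)[i][j] = U[i][j] + V[i][j].
  (U+V)[0][0] = (10) + (7) = 17
  (U+V)[0][1] = (-3) + (-7) = -10
  (U+V)[0][2] = (0) + (-5) = -5
  (U+V)[1][0] = (-3) + (-2) = -5
  (U+V)[1][1] = (0) + (7) = 7
  (U+V)[1][2] = (-3) + (-5) = -8
  (U+V)[2][0] = (-6) + (2) = -4
  (U+V)[2][1] = (8) + (7) = 15
  (U+V)[2][2] = (5) + (2) = 7
U + V =
[       17       -10        -5 ]
[       -5         7        -8 ]
[       -4        15         7 ]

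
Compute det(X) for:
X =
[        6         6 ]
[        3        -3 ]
det(X) = -36

For a 2×2 matrix [[a, b], [c, d]], det = a*d - b*c.
det(X) = (6)*(-3) - (6)*(3) = -18 - 18 = -36.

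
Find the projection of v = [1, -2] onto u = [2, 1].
[0, 0]

The projection of v onto u is proj_u(v) = ((v·u) / (u·u)) · u.
v·u = (1)*(2) + (-2)*(1) = 0.
u·u = (2)*(2) + (1)*(1) = 5.
coefficient = 0 / 5 = 0.
proj_u(v) = 0 · [2, 1] = [0, 0].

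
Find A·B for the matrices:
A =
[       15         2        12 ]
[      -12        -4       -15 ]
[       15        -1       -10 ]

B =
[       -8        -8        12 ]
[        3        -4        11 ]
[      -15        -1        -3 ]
AB =
[     -294      -140       166 ]
[      309       127      -143 ]
[       27      -106       199 ]

Matrix multiplication: (AB)[i][j] = sum over k of A[i][k] * B[k][j].
  (AB)[0][0] = (15)*(-8) + (2)*(3) + (12)*(-15) = -294
  (AB)[0][1] = (15)*(-8) + (2)*(-4) + (12)*(-1) = -140
  (AB)[0][2] = (15)*(12) + (2)*(11) + (12)*(-3) = 166
  (AB)[1][0] = (-12)*(-8) + (-4)*(3) + (-15)*(-15) = 309
  (AB)[1][1] = (-12)*(-8) + (-4)*(-4) + (-15)*(-1) = 127
  (AB)[1][2] = (-12)*(12) + (-4)*(11) + (-15)*(-3) = -143
  (AB)[2][0] = (15)*(-8) + (-1)*(3) + (-10)*(-15) = 27
  (AB)[2][1] = (15)*(-8) + (-1)*(-4) + (-10)*(-1) = -106
  (AB)[2][2] = (15)*(12) + (-1)*(11) + (-10)*(-3) = 199
AB =
[     -294      -140       166 ]
[      309       127      -143 ]
[       27      -106       199 ]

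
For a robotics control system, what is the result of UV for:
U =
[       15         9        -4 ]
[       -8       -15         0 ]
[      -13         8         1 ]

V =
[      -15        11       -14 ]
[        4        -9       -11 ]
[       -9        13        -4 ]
UV =
[     -153        32      -293 ]
[       60        47       277 ]
[      218      -202        90 ]

Matrix multiplication: (UV)[i][j] = sum over k of U[i][k] * V[k][j].
  (UV)[0][0] = (15)*(-15) + (9)*(4) + (-4)*(-9) = -153
  (UV)[0][1] = (15)*(11) + (9)*(-9) + (-4)*(13) = 32
  (UV)[0][2] = (15)*(-14) + (9)*(-11) + (-4)*(-4) = -293
  (UV)[1][0] = (-8)*(-15) + (-15)*(4) + (0)*(-9) = 60
  (UV)[1][1] = (-8)*(11) + (-15)*(-9) + (0)*(13) = 47
  (UV)[1][2] = (-8)*(-14) + (-15)*(-11) + (0)*(-4) = 277
  (UV)[2][0] = (-13)*(-15) + (8)*(4) + (1)*(-9) = 218
  (UV)[2][1] = (-13)*(11) + (8)*(-9) + (1)*(13) = -202
  (UV)[2][2] = (-13)*(-14) + (8)*(-11) + (1)*(-4) = 90
UV =
[     -153        32      -293 ]
[       60        47       277 ]
[      218      -202        90 ]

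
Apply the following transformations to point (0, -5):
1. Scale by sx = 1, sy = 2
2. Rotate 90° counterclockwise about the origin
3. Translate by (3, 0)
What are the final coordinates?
(13, 0)

Step 1: Scale → (0, -10)
Step 2: Rotate 90° → (10, 0)
Step 3: Translate → (13, 0)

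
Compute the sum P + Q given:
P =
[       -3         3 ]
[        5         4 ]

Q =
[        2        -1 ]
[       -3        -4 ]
P + Q =
[       -1         2 ]
[        2         0 ]

Matrix addition is elementwise: (P+Q)[i][j] = P[i][j] + Q[i][j].
  (P+Q)[0][0] = (-3) + (2) = -1
  (P+Q)[0][1] = (3) + (-1) = 2
  (P+Q)[1][0] = (5) + (-3) = 2
  (P+Q)[1][1] = (4) + (-4) = 0
P + Q =
[       -1         2 ]
[        2         0 ]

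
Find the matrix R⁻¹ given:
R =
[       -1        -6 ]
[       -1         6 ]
det(R) = -12
R⁻¹ =
[     -1/2      -1/2 ]
[    -1/12      1/12 ]

For a 2×2 matrix R = [[a, b], [c, d]] with det(R) ≠ 0, R⁻¹ = (1/det(R)) * [[d, -b], [-c, a]].
det(R) = (-1)*(6) - (-6)*(-1) = -6 - 6 = -12.
R⁻¹ = (1/-12) * [[6, 6], [1, -1]].
Dividing each entry by -12 and reducing:
R⁻¹ =
[     -1/2      -1/2 ]
[    -1/12      1/12 ]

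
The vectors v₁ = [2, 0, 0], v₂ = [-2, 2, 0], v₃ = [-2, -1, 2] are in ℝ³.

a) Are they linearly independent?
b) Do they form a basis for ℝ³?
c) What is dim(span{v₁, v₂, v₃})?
Yes independent, yes basis, dim = 3

Stack v₁, v₂, v₃ as rows of a 3×3 matrix.
[[2, 0, 0]; [-2, 2, 0]; [-2, -1, 2]] is already lower triangular with nonzero diagonal entries (2, 2, 2), so its determinant is the product of the diagonal entries, det = (2)·(2)·(2) = 8 ≠ 0, and the rows are linearly independent.
Three linearly independent vectors in ℝ³ form a basis for ℝ³, so dim(span{v₁,v₂,v₃}) = 3.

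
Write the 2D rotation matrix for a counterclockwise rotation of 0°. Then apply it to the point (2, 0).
R = [[1, 0], [0, 1]]; R·(2, 0) = (2, 0)

Rotation matrix formula: R(θ) = [[cos θ, -sin θ], [sin θ, cos θ]]
For θ = 0°:
cos(0°) = 1
sin(0°) = 0
R = [[1, 0], [0, 1]]
Apply to (2, 0): [1·2 + (0)·0, 0·2 + 1·0] = (2, 0)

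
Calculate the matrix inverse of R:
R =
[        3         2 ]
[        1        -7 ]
det(R) = -23
R⁻¹ =
[     7/23      2/23 ]
[     1/23     -3/23 ]

For a 2×2 matrix R = [[a, b], [c, d]] with det(R) ≠ 0, R⁻¹ = (1/det(R)) * [[d, -b], [-c, a]].
det(R) = (3)*(-7) - (2)*(1) = -21 - 2 = -23.
R⁻¹ = (1/-23) * [[-7, -2], [-1, 3]].
Dividing each entry by -23 and reducing:
R⁻¹ =
[     7/23      2/23 ]
[     1/23     -3/23 ]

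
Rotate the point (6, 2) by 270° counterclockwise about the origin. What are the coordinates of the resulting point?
(2, -6)

Rotation matrix R(θ) = [[cos θ, -sin θ], [sin θ, cos θ]]; for θ = 270°:
R = [[0, 1], [-1, 0]]
Result: R × [6, 2]ᵀ = [0·6 + (1)·2, -1·6 + (0)·2]ᵀ = (2, -6)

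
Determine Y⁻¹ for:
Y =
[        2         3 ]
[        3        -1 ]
det(Y) = -11
Y⁻¹ =
[     1/11      3/11 ]
[     3/11     -2/11 ]

For a 2×2 matrix Y = [[a, b], [c, d]] with det(Y) ≠ 0, Y⁻¹ = (1/det(Y)) * [[d, -b], [-c, a]].
det(Y) = (2)*(-1) - (3)*(3) = -2 - 9 = -11.
Y⁻¹ = (1/-11) * [[-1, -3], [-3, 2]].
Dividing each entry by -11 and reducing:
Y⁻¹ =
[     1/11      3/11 ]
[     3/11     -2/11 ]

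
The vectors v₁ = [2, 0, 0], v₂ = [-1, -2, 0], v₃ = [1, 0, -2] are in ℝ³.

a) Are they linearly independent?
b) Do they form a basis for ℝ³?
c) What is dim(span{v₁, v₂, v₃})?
Yes independent, yes basis, dim = 3

Stack v₁, v₂, v₃ as rows of a 3×3 matrix.
[[2, 0, 0]; [-1, -2, 0]; [1, 0, -2]] is already lower triangular with nonzero diagonal entries (2, -2, -2), so its determinant is the product of the diagonal entries, det = (2)·(-2)·(-2) = 8 ≠ 0, and the rows are linearly independent.
Three linearly independent vectors in ℝ³ form a basis for ℝ³, so dim(span{v₁,v₂,v₃}) = 3.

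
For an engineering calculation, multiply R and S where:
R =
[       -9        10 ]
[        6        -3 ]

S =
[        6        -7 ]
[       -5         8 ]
RS =
[     -104       143 ]
[       51       -66 ]

Matrix multiplication: (RS)[i][j] = sum over k of R[i][k] * S[k][j].
  (RS)[0][0] = (-9)*(6) + (10)*(-5) = -104
  (RS)[0][1] = (-9)*(-7) + (10)*(8) = 143
  (RS)[1][0] = (6)*(6) + (-3)*(-5) = 51
  (RS)[1][1] = (6)*(-7) + (-3)*(8) = -66
RS =
[     -104       143 ]
[       51       -66 ]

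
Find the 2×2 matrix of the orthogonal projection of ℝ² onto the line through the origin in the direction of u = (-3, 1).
[[9/10, -3/10], [-3/10, 1/10]]

The orthogonal projection onto the line spanned by a nonzero vector u = (a, b) has matrix P = (u uᵀ) / (uᵀ u) = (1/(a² + b²)) · [[a², ab], [ab, b²]].
Here u = (-3, 1), so a² + b² = 9 + 1 = 10.
P = (1/10) · [[9, -3], [-3, 1]] = [[9/10, -3/10], [-3/10, 1/10]].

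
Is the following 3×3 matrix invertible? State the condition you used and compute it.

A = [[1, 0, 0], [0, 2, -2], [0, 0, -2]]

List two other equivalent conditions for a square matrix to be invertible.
Yes, invertible; det(A) = -4 ≠ 0. Equivalent conditions: rank(A) = 3; Ax = 0 has only the trivial solution; 0 is not an eigenvalue; the columns of A are linearly independent.

To check invertibility, compute det(A).
The given matrix is triangular, so det(A) equals the product of its diagonal entries = -4 ≠ 0.
Since det(A) ≠ 0, A is invertible.
Equivalent conditions for a square matrix A to be invertible:
- rank(A) = 3 (full rank).
- The homogeneous system Ax = 0 has only the trivial solution x = 0.
- 0 is not an eigenvalue of A.
- The columns (equivalently rows) of A are linearly independent.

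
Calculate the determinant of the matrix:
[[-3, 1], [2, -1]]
1

For a 2×2 matrix [[a, b], [c, d]], det = ad - bc
det = (-3)(-1) - (1)(2) = 3 - 2 = 1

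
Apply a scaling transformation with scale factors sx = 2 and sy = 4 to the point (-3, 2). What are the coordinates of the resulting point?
(-6, 8)

Scaling matrix:
[[2, 0], [0, 4]]
Result: (-3 × 2, 2 × 4) = (-6, 8)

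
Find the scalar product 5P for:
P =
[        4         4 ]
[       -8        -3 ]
5P =
[       20        20 ]
[      -40       -15 ]

Scalar multiplication is elementwise: (5P)[i][j] = 5 * P[i][j].
  (5P)[0][0] = 5 * (4) = 20
  (5P)[0][1] = 5 * (4) = 20
  (5P)[1][0] = 5 * (-8) = -40
  (5P)[1][1] = 5 * (-3) = -15
5P =
[       20        20 ]
[      -40       -15 ]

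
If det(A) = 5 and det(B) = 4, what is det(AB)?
20

Use the multiplicative property of determinants: det(AB) = det(A)*det(B).
det(AB) = (5)*(4) = 20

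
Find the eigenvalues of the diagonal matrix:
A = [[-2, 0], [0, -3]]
λ₁ = -2, λ₂ = -3

The characteristic polynomial of A is det(A - λI) = (-2 - λ)(-3 - λ) = 0.
The roots are λ = -2 and λ = -3, so the eigenvalues are the diagonal entries.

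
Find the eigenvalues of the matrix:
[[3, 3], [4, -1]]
λ = -3 and λ = 5

Characteristic equation: det(A - λI) = 0
λ² - (trace)λ + (det) = 0
λ² - (2)λ + (-15) = 0
λ² - 2λ - 15 = 0
Solving: λ = -3, 5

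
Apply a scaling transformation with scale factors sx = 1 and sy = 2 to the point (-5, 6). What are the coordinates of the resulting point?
(-5, 12)

Scaling matrix:
[[1, 0], [0, 2]]
Result: (-5 × 1, 6 × 2) = (-5, 12)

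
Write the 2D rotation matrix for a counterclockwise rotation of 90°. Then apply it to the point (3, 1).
R = [[0, -1], [1, 0]]; R·(3, 1) = (-1, 3)

Rotation matrix formula: R(θ) = [[cos θ, -sin θ], [sin θ, cos θ]]
For θ = 90°:
cos(90°) = 0
sin(90°) = 1
R = [[0, -1], [1, 0]]
Apply to (3, 1): [0·3 + (-1)·1, 1·3 + 0·1] = (-1, 3)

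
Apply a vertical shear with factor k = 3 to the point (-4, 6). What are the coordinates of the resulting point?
(-4, -6)

Shear matrix for vertical shear with factor k = 3:
[[1, 0], [3, 1]]
Result: (-4, 6) → (-4, -6)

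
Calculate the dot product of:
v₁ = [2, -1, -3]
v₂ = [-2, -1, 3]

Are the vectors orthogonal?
-12, No

The dot product is the sum of products of corresponding components.
v₁·v₂ = (2)*(-2) + (-1)*(-1) + (-3)*(3) = -4 + 1 - 9 = -12.
Two vectors are orthogonal iff their dot product is 0; here the dot product is -12, so the vectors are not orthogonal.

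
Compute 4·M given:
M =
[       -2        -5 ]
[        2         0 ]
4M =
[       -8       -20 ]
[        8         0 ]

Scalar multiplication is elementwise: (4M)[i][j] = 4 * M[i][j].
  (4M)[0][0] = 4 * (-2) = -8
  (4M)[0][1] = 4 * (-5) = -20
  (4M)[1][0] = 4 * (2) = 8
  (4M)[1][1] = 4 * (0) = 0
4M =
[       -8       -20 ]
[        8         0 ]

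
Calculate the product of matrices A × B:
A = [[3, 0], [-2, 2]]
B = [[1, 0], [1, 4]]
[[3, 0], [0, 8]]

Matrix multiplication:
C[0][0] = 3×1 + 0×1 = 3
C[0][1] = 3×0 + 0×4 = 0
C[1][0] = -2×1 + 2×1 = 0
C[1][1] = -2×0 + 2×4 = 8
Result: [[3, 0], [0, 8]]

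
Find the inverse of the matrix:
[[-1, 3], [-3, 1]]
[[1/8, -3/8], [3/8, -1/8]]

For [[a,b],[c,d]], inverse = (1/det)·[[d,-b],[-c,a]]
det = -1·1 - 3·-3 = 8
Inverse = (1/8)·[[1, -3], [3, -1]]
        = [[1/8, -3/8], [3/8, -1/8]]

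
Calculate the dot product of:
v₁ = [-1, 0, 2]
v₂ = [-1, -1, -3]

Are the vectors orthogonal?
-5, No

The dot product is the sum of products of corresponding components.
v₁·v₂ = (-1)*(-1) + (0)*(-1) + (2)*(-3) = 1 + 0 - 6 = -5.
Two vectors are orthogonal iff their dot product is 0; here the dot product is -5, so the vectors are not orthogonal.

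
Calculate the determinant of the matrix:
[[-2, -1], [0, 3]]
-6

For a 2×2 matrix [[a, b], [c, d]], det = ad - bc
det = (-2)(3) - (-1)(0) = -6 - 0 = -6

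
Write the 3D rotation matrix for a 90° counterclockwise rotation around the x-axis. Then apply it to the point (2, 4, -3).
R = [[1, 0, 0], [0, 0, -1], [0, 1, 0]]; R·(2, 4, -3) = (2, 3, 4)

Rotation matrix for 90° around x-axis:
cos(90°) = 0, sin(90°) = 1
R = [[1, 0, 0], [0, 0, -1], [0, 1, 0]]
Apply to (2, 4, -3): R·[2, 4, -3]ᵀ = (2, 3, 4)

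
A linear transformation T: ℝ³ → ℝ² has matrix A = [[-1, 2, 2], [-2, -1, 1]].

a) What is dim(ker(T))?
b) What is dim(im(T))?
dim(ker) = 1, dim(im) = 2

The two rows are not scalar multiples of one another (no single k satisfies row 2 = k × row 1), so they are linearly independent.
Thus rank(A) = 2.
dim(im(T)) = rank(A) = 2.
By the rank-nullity theorem applied to T: ℝ³ → ℝ², rank(A) + nullity(A) = 3 (the domain dimension), so dim(ker(T)) = 3 - 2 = 1.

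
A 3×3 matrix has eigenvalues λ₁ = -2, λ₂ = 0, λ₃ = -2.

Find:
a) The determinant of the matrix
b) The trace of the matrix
det = 0, trace = -4

Two standard eigenvalue identities:
- det(A) equals the product of the eigenvalues (counted with multiplicity).
- trace(A) equals the sum of the eigenvalues.
det(A) = (-2)*(0)*(-2) = 0.
trace(A) = -2 + 0 - 2 = -4.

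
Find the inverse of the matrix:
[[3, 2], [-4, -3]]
[[3, 2], [-4, -3]]

For [[a,b],[c,d]], inverse = (1/det)·[[d,-b],[-c,a]]
det = 3·-3 - 2·-4 = -1
Inverse = (1/-1)·[[-3, -2], [4, 3]]
        = [[3, 2], [-4, -3]]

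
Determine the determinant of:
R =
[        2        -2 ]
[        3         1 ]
det(R) = 8

For a 2×2 matrix [[a, b], [c, d]], det = a*d - b*c.
det(R) = (2)*(1) - (-2)*(3) = 2 + 6 = 8.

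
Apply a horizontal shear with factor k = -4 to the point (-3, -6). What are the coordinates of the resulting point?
(21, -6)

Shear matrix for horizontal shear with factor k = -4:
[[1, -4], [0, 1]]
Result: (-3, -6) → (21, -6)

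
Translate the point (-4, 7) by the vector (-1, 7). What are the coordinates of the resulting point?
(-5, 14)

Translation by (-1, 7):
x' = -4 + -1 = -5
y' = 7 + 7 = 14
Homogeneous matrix: [[1, 0, -1], [0, 1, 7], [0, 0, 1]]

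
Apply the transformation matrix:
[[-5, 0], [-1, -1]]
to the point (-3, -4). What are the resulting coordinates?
(15, 7)

Matrix multiplication:
[[-5, 0], [-1, -1]] × [-3, -4]ᵀ
= [-5×-3 + 0×-4, -1×-3 + -1×-4]ᵀ
= [15.0000, 7.0000]ᵀ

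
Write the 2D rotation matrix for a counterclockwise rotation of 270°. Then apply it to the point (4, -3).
R = [[0, 1], [-1, 0]]; R·(4, -3) = (-3, -4)

Rotation matrix formula: R(θ) = [[cos θ, -sin θ], [sin θ, cos θ]]
For θ = 270°:
cos(270°) = 0
sin(270°) = -1
R = [[0, 1], [-1, 0]]
Apply to (4, -3): [0·4 + (1)·-3, -1·4 + 0·-3] = (-3, -4)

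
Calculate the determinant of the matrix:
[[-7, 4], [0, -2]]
14

For a 2×2 matrix [[a, b], [c, d]], det = ad - bc
det = (-7)(-2) - (4)(0) = 14 - 0 = 14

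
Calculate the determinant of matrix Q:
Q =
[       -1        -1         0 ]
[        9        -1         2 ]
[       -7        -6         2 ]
det(Q) = 22

Expand along row 0 (cofactor expansion): det(Q) = a*(e*i - f*h) - b*(d*i - f*g) + c*(d*h - e*g), where the 3×3 is [[a, b, c], [d, e, f], [g, h, i]].
Minor M_00 = (-1)*(2) - (2)*(-6) = -2 + 12 = 10.
Minor M_01 = (9)*(2) - (2)*(-7) = 18 + 14 = 32.
Minor M_02 = (9)*(-6) - (-1)*(-7) = -54 - 7 = -61.
det(Q) = (-1)*(10) - (-1)*(32) + (0)*(-61) = -10 + 32 + 0 = 22.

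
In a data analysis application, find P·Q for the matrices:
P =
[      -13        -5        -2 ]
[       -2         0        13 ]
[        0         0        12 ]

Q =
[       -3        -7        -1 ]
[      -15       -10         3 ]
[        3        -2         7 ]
PQ =
[      108       145       -16 ]
[       45       -12        93 ]
[       36       -24        84 ]

Matrix multiplication: (PQ)[i][j] = sum over k of P[i][k] * Q[k][j].
  (PQ)[0][0] = (-13)*(-3) + (-5)*(-15) + (-2)*(3) = 108
  (PQ)[0][1] = (-13)*(-7) + (-5)*(-10) + (-2)*(-2) = 145
  (PQ)[0][2] = (-13)*(-1) + (-5)*(3) + (-2)*(7) = -16
  (PQ)[1][0] = (-2)*(-3) + (0)*(-15) + (13)*(3) = 45
  (PQ)[1][1] = (-2)*(-7) + (0)*(-10) + (13)*(-2) = -12
  (PQ)[1][2] = (-2)*(-1) + (0)*(3) + (13)*(7) = 93
  (PQ)[2][0] = (0)*(-3) + (0)*(-15) + (12)*(3) = 36
  (PQ)[2][1] = (0)*(-7) + (0)*(-10) + (12)*(-2) = -24
  (PQ)[2][2] = (0)*(-1) + (0)*(3) + (12)*(7) = 84
PQ =
[      108       145       -16 ]
[       45       -12        93 ]
[       36       -24        84 ]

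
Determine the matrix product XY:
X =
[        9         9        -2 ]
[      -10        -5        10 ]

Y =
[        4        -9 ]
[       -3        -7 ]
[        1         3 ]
XY =
[        7      -150 ]
[      -15       155 ]

Matrix multiplication: (XY)[i][j] = sum over k of X[i][k] * Y[k][j].
  (XY)[0][0] = (9)*(4) + (9)*(-3) + (-2)*(1) = 7
  (XY)[0][1] = (9)*(-9) + (9)*(-7) + (-2)*(3) = -150
  (XY)[1][0] = (-10)*(4) + (-5)*(-3) + (10)*(1) = -15
  (XY)[1][1] = (-10)*(-9) + (-5)*(-7) + (10)*(3) = 155
XY =
[        7      -150 ]
[      -15       155 ]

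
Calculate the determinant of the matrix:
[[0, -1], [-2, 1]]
-2

For a 2×2 matrix [[a, b], [c, d]], det = ad - bc
det = (0)(1) - (-1)(-2) = 0 - 2 = -2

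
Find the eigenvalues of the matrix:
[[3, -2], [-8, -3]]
λ = -5 and λ = 5

Characteristic equation: det(A - λI) = 0
λ² - (trace)λ + (det) = 0
λ² - (0)λ + (-25) = 0
λ² - 0λ - 25 = 0
Solving: λ = -5, 5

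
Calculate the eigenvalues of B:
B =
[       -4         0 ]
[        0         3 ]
λ = -4, 3

Solve det(B - λI) = 0. For a 2×2 matrix the characteristic equation is λ² - (trace)λ + det = 0.
trace(B) = a + d = -4 + 3 = -1.
det(B) = a*d - b*c = (-4)*(3) - (0)*(0) = -12 - 0 = -12.
Characteristic equation: λ² - (-1)λ + (-12) = 0.
Discriminant = (-1)² - 4*(-12) = 1 + 48 = 49.
λ = (-1 ± √49) / 2 = (-1 ± 7) / 2 = -4, 3.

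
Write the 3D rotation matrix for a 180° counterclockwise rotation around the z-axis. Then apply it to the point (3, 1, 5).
R = [[-1, 0, 0], [0, -1, 0], [0, 0, 1]]; R·(3, 1, 5) = (-3, -1, 5)

Rotation matrix for 180° around z-axis:
cos(180°) = -1, sin(180°) = 0
R = [[-1, 0, 0], [0, -1, 0], [0, 0, 1]]
Apply to (3, 1, 5): R·[3, 1, 5]ᵀ = (-3, -1, 5)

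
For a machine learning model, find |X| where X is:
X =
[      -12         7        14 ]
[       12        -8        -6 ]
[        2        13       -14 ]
det(X) = 1220

Expand along row 0 (cofactor expansion): det(X) = a*(e*i - f*h) - b*(d*i - f*g) + c*(d*h - e*g), where the 3×3 is [[a, b, c], [d, e, f], [g, h, i]].
Minor M_00 = (-8)*(-14) - (-6)*(13) = 112 + 78 = 190.
Minor M_01 = (12)*(-14) - (-6)*(2) = -168 + 12 = -156.
Minor M_02 = (12)*(13) - (-8)*(2) = 156 + 16 = 172.
det(X) = (-12)*(190) - (7)*(-156) + (14)*(172) = -2280 + 1092 + 2408 = 1220.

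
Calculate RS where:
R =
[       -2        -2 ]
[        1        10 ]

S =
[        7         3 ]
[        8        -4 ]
RS =
[      -30         2 ]
[       87       -37 ]

Matrix multiplication: (RS)[i][j] = sum over k of R[i][k] * S[k][j].
  (RS)[0][0] = (-2)*(7) + (-2)*(8) = -30
  (RS)[0][1] = (-2)*(3) + (-2)*(-4) = 2
  (RS)[1][0] = (1)*(7) + (10)*(8) = 87
  (RS)[1][1] = (1)*(3) + (10)*(-4) = -37
RS =
[      -30         2 ]
[       87       -37 ]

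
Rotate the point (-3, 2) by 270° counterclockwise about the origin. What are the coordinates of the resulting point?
(2, 3)

Rotation matrix R(θ) = [[cos θ, -sin θ], [sin θ, cos θ]]; for θ = 270°:
R = [[0, 1], [-1, 0]]
Result: R × [-3, 2]ᵀ = [0·-3 + (1)·2, -1·-3 + (0)·2]ᵀ = (2, 3)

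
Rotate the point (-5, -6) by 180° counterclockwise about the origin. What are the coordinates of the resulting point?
(5, 6)

Rotation matrix R(θ) = [[cos θ, -sin θ], [sin θ, cos θ]]; for θ = 180°:
R = [[-1, 0], [0, -1]]
Result: R × [-5, -6]ᵀ = [-1·-5 + (0)·-6, 0·-5 + (-1)·-6]ᵀ = (5, 6)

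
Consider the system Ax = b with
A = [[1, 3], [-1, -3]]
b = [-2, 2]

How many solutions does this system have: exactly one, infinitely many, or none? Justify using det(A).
Infinitely many solutions

det(A) = (1)*(-3) - (3)*(-1) = 0, so A is singular (column 2 is 3 times column 1).
b = [-2, 2] = -2 * column 1 of A, so b lies in the column space of A.
A singular matrix whose right-hand side is in its column space gives a 1-parameter family of solutions — infinitely many.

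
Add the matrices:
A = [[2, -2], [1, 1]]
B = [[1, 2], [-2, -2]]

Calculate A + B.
[[3, 0], [-1, -1]]

Add corresponding elements:
(2)+(1)=3
(-2)+(2)=0
(1)+(-2)=-1
(1)+(-2)=-1
A + B = [[3, 0], [-1, -1]]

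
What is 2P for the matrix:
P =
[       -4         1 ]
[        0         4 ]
2P =
[       -8         2 ]
[        0         8 ]

Scalar multiplication is elementwise: (2P)[i][j] = 2 * P[i][j].
  (2P)[0][0] = 2 * (-4) = -8
  (2P)[0][1] = 2 * (1) = 2
  (2P)[1][0] = 2 * (0) = 0
  (2P)[1][1] = 2 * (4) = 8
2P =
[       -8         2 ]
[        0         8 ]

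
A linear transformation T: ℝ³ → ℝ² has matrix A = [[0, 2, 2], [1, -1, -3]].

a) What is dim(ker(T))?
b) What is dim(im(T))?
dim(ker) = 1, dim(im) = 2

The two rows are not scalar multiples of one another (no single k satisfies row 2 = k × row 1), so they are linearly independent.
Thus rank(A) = 2.
dim(im(T)) = rank(A) = 2.
By the rank-nullity theorem applied to T: ℝ³ → ℝ², rank(A) + nullity(A) = 3 (the domain dimension), so dim(ker(T)) = 3 - 2 = 1.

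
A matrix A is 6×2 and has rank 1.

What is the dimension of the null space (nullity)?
1

The rank-nullity theorem for an m×n matrix states:
rank(A) + nullity(A) = n (the number of columns).
Here n = 2 and rank(A) = 1, so nullity(A) = 2 - 1 = 1.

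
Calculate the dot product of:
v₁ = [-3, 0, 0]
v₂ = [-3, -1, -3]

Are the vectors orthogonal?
9, No

The dot product is the sum of products of corresponding components.
v₁·v₂ = (-3)*(-3) + (0)*(-1) + (0)*(-3) = 9 + 0 + 0 = 9.
Two vectors are orthogonal iff their dot product is 0; here the dot product is 9, so the vectors are not orthogonal.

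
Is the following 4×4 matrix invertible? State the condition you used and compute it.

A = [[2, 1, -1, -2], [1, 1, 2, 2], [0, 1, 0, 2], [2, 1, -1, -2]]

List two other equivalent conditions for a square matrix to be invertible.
No, not invertible; det(A) = 0 (two rows are equal, so the rows are linearly dependent). Equivalent conditions (failing for this A): rank(A) < 4; Ax = 0 has non-trivial solutions; 0 is an eigenvalue; the columns are linearly dependent.

To check invertibility, compute det(A).
In this matrix, row 0 and the last row are identical, so one row is a scalar multiple of another and the rows are linearly dependent.
A matrix with linearly dependent rows has det = 0 and is not invertible.
Equivalent failed conditions:
- rank(A) < 4.
- Ax = 0 has non-trivial solutions.
- 0 is an eigenvalue.
- The columns are linearly dependent.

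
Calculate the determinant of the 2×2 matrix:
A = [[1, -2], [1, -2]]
0

For A = [[a, b], [c, d]], det(A) = a*d - b*c.
det(A) = (1)*(-2) - (-2)*(1) = -2 - -2 = 0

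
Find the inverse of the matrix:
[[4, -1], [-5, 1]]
[[-1, -1], [-5, -4]]

For [[a,b],[c,d]], inverse = (1/det)·[[d,-b],[-c,a]]
det = 4·1 - -1·-5 = -1
Inverse = (1/-1)·[[1, 1], [5, 4]]
        = [[-1, -1], [-5, -4]]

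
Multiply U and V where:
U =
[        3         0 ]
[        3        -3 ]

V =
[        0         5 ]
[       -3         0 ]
UV =
[        0        15 ]
[        9        15 ]

Matrix multiplication: (UV)[i][j] = sum over k of U[i][k] * V[k][j].
  (UV)[0][0] = (3)*(0) + (0)*(-3) = 0
  (UV)[0][1] = (3)*(5) + (0)*(0) = 15
  (UV)[1][0] = (3)*(0) + (-3)*(-3) = 9
  (UV)[1][1] = (3)*(5) + (-3)*(0) = 15
UV =
[        0        15 ]
[        9        15 ]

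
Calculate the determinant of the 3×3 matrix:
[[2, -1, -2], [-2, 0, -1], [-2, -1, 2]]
-12

Expansion along first row:
det = 2·det([[0,-1],[-1,2]]) - -1·det([[-2,-1],[-2,2]]) + -2·det([[-2,0],[-2,-1]])
    = 2·(0·2 - -1·-1) - -1·(-2·2 - -1·-2) + -2·(-2·-1 - 0·-2)
    = 2·-1 - -1·-6 + -2·2
    = -2 + -6 + -4 = -12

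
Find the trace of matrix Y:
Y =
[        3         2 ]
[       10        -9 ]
tr(Y) = 3 - 9 = -6

The trace of a square matrix is the sum of its diagonal entries.
Diagonal entries of Y: Y[0][0] = 3, Y[1][1] = -9.
tr(Y) = 3 - 9 = -6.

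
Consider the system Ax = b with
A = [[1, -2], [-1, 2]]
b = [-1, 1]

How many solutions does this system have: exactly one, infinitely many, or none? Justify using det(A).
Infinitely many solutions

det(A) = (1)*(2) - (-2)*(-1) = 0, so A is singular (column 2 is -2 times column 1).
b = [-1, 1] = -1 * column 1 of A, so b lies in the column space of A.
A singular matrix whose right-hand side is in its column space gives a 1-parameter family of solutions — infinitely many.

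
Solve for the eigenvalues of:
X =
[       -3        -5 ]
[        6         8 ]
λ = 2, 3

Solve det(X - λI) = 0. For a 2×2 matrix the characteristic equation is λ² - (trace)λ + det = 0.
trace(X) = a + d = -3 + 8 = 5.
det(X) = a*d - b*c = (-3)*(8) - (-5)*(6) = -24 + 30 = 6.
Characteristic equation: λ² - (5)λ + (6) = 0.
Discriminant = (5)² - 4*(6) = 25 - 24 = 1.
λ = (5 ± √1) / 2 = (5 ± 1) / 2 = 2, 3.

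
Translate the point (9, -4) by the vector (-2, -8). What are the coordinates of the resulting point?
(7, -12)

Translation by (-2, -8):
x' = 9 + -2 = 7
y' = -4 + -8 = -12
Homogeneous matrix: [[1, 0, -2], [0, 1, -8], [0, 0, 1]]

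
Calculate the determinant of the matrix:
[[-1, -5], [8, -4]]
44

For a 2×2 matrix [[a, b], [c, d]], det = ad - bc
det = (-1)(-4) - (-5)(8) = 4 - -40 = 44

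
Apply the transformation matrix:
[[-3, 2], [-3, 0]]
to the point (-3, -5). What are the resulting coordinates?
(-1, 9)

Matrix multiplication:
[[-3, 2], [-3, 0]] × [-3, -5]ᵀ
= [-3×-3 + 2×-5, -3×-3 + 0×-5]ᵀ
= [-1.0000, 9.0000]ᵀ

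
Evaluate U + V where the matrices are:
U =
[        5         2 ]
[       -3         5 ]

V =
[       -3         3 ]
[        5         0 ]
U + V =
[        2         5 ]
[        2         5 ]

Matrix addition is elementwise: (U+V)[i][j] = U[i][j] + V[i][j].
  (U+V)[0][0] = (5) + (-3) = 2
  (U+V)[0][1] = (2) + (3) = 5
  (U+V)[1][0] = (-3) + (5) = 2
  (U+V)[1][1] = (5) + (0) = 5
U + V =
[        2         5 ]
[        2         5 ]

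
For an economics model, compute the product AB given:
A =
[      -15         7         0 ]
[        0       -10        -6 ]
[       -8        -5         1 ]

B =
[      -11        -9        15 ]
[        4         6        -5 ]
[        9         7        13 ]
AB =
[      193       177      -260 ]
[      -94      -102       -28 ]
[       77        49       -82 ]

Matrix multiplication: (AB)[i][j] = sum over k of A[i][k] * B[k][j].
  (AB)[0][0] = (-15)*(-11) + (7)*(4) + (0)*(9) = 193
  (AB)[0][1] = (-15)*(-9) + (7)*(6) + (0)*(7) = 177
  (AB)[0][2] = (-15)*(15) + (7)*(-5) + (0)*(13) = -260
  (AB)[1][0] = (0)*(-11) + (-10)*(4) + (-6)*(9) = -94
  (AB)[1][1] = (0)*(-9) + (-10)*(6) + (-6)*(7) = -102
  (AB)[1][2] = (0)*(15) + (-10)*(-5) + (-6)*(13) = -28
  (AB)[2][0] = (-8)*(-11) + (-5)*(4) + (1)*(9) = 77
  (AB)[2][1] = (-8)*(-9) + (-5)*(6) + (1)*(7) = 49
  (AB)[2][2] = (-8)*(15) + (-5)*(-5) + (1)*(13) = -82
AB =
[      193       177      -260 ]
[      -94      -102       -28 ]
[       77        49       -82 ]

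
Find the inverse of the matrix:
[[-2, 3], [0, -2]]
[[-1/2, -3/4], [0, -1/2]]

For [[a,b],[c,d]], inverse = (1/det)·[[d,-b],[-c,a]]
det = -2·-2 - 3·0 = 4
Inverse = (1/4)·[[-2, -3], [0, -2]]
        = [[-1/2, -3/4], [0, -1/2]]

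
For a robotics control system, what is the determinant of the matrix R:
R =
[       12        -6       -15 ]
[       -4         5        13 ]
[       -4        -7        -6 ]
det(R) = 468

Expand along row 0 (cofactor expansion): det(R) = a*(e*i - f*h) - b*(d*i - f*g) + c*(d*h - e*g), where the 3×3 is [[a, b, c], [d, e, f], [g, h, i]].
Minor M_00 = (5)*(-6) - (13)*(-7) = -30 + 91 = 61.
Minor M_01 = (-4)*(-6) - (13)*(-4) = 24 + 52 = 76.
Minor M_02 = (-4)*(-7) - (5)*(-4) = 28 + 20 = 48.
det(R) = (12)*(61) - (-6)*(76) + (-15)*(48) = 732 + 456 - 720 = 468.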